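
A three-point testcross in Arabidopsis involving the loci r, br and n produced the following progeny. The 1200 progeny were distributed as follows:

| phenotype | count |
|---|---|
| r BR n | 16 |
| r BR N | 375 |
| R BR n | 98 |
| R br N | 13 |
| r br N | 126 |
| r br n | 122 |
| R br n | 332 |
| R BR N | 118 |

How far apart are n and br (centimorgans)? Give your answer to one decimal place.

21.1 centimorgans

The two most frequent reciprocal classes, R br n and r BR N, are the parental types, so the F1 was R br n / r BR N.
The two rarest classes, R br N and r BR n, are the double crossovers. Comparing them with the parentals, only the n allele has switched, so n is the middle locus and the order is r – n – br.
Crossovers in the n–br interval produce the single-crossover classes R BR n and r br N (98 + 126 = 224) plus the double crossovers (29).
RF(n–br) = (224 + 29) / 1200 = 253/1200 = 0.2108 → 21.1 centimorgans.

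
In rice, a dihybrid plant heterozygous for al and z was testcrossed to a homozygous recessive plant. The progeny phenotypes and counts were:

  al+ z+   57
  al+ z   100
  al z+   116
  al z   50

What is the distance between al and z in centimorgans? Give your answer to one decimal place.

The two most frequent classes, al+ z (100) and al z+ (116), are the parental types, so the F1 was al+ z / al z+.
The recombinant classes are al+ z+ and al z: 57 + 50 = 107.
Recombination frequency = 107/323 = 0.3313 ≈ 33.1%, i.e. 33.1 centimorgans.

33.1 centimorgans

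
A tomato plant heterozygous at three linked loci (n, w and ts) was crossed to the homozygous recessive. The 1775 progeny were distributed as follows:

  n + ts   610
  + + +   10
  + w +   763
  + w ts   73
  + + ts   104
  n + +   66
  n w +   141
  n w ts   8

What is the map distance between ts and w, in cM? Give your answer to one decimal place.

The two most frequent reciprocal classes, + w + and n + ts, are the parental types, so the F1 was + w + / n + ts.
The two rarest classes, + + + and n w ts, are the double crossovers. Comparing them with the parentals, only the w allele has switched, so w is the middle locus and the order is ts – w – n.
Crossovers in the ts–w interval produce the single-crossover classes + w ts and n + + (73 + 66 = 139) plus the double crossovers (18).
RF(ts–w) = (139 + 18) / 1775 = 157/1775 = 0.0885 → 8.8 cM.

8.8 cM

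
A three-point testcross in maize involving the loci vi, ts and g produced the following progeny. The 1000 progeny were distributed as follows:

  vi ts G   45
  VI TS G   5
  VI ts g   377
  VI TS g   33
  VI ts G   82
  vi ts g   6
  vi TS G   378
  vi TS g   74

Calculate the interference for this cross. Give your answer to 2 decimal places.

The two most frequent reciprocal classes, VI ts g and vi TS G, are the parental types, so the F1 was VI ts g / vi TS G.
The two rarest classes, vi ts g and VI TS G, are the double crossovers. Comparing them with the parentals, only the vi allele has switched, so vi is the middle locus and the order is ts – vi – g.
ts–vi: (78 + 11)/1000 = 0.0890; vi–g: (156 + 11)/1000 = 0.1670.
Expected DCO frequency = 0.0890 × 0.1670 ≈ 0.01486; observed = 11/1000 ≈ 0.01100.
Coefficient of coincidence = 0.01100/0.01486 ≈ 0.74; interference = 1 − 0.74 = 0.26.

0.26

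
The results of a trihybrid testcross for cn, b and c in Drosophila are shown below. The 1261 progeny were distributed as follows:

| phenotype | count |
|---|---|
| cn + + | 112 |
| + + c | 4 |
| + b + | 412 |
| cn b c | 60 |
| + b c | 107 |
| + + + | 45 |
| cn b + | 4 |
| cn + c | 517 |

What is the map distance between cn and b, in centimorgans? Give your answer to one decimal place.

9.0 centimorgans

The two most frequent reciprocal classes, cn + c and + b +, are the parental types, so the F1 was cn + c / + b +.
The two rarest classes, + + c and cn b +, are the double crossovers. Comparing them with the parentals, only the cn allele has switched, so cn is the middle locus and the order is b – cn – c.
Crossovers in the b–cn interval produce the single-crossover classes cn b c and + + + (60 + 45 = 105) plus the double crossovers (8).
RF(b–cn) = (105 + 8) / 1261 = 113/1261 = 0.0896 → 9.0 centimorgans.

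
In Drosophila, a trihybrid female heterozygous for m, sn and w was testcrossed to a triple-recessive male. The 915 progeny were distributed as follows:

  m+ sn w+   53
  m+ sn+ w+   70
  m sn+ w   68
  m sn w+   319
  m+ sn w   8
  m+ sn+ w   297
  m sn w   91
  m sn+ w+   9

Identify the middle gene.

The two most frequent reciprocal classes, m+ sn+ w and m sn w+, are the parental types, so the F1 was m+ sn+ w / m sn w+.
The two rarest classes, m+ sn w and m sn+ w+, are the double crossovers. Comparing them with the parentals, only the sn allele has switched, so sn is the middle locus and the order is m – sn – w.

sn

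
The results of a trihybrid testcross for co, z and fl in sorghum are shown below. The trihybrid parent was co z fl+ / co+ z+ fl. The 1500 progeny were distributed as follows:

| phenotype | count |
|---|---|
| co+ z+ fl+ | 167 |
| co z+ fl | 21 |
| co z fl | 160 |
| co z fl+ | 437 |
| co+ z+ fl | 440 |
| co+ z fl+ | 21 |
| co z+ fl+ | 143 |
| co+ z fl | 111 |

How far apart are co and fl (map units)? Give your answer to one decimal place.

24.6 map units

The two rarest classes, co+ z fl+ and co z+ fl, are the double crossovers. Comparing them with the parentals, only the co allele has switched, so co is the middle locus and the order is fl – co – z.
Crossovers in the fl–co interval produce the single-crossover classes co z fl and co+ z+ fl+ (160 + 167 = 327) plus the double crossovers (42).
RF(fl–co) = (327 + 42) / 1500 = 369/1500 = 0.2460 → 24.6 map units.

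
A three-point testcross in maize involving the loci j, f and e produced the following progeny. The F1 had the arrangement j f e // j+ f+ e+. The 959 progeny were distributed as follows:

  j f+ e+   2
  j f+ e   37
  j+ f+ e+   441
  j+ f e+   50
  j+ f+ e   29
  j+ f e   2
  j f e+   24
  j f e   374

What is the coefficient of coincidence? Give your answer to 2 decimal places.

The two rarest classes, j+ f e and j f+ e+, are the double crossovers. Comparing them with the parentals, only the j allele has switched, so j is the middle locus and the order is e – j – f.
e–j: (53 + 4)/959 = 0.0594; j–f: (87 + 4)/959 = 0.0949.
Expected DCO frequency = 0.0594 × 0.0949 ≈ 0.00564; observed = 4/959 ≈ 0.00417.
Coefficient of coincidence = 0.00417/0.00564 ≈ 0.74.

0.74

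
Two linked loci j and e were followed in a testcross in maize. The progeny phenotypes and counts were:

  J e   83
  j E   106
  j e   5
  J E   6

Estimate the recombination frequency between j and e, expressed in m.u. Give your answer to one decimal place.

5.5 m.u.

The two most frequent classes, J e (83) and j E (106), are the parental types, so the F1 was J e / j E.
The recombinant classes are J E and j e: 6 + 5 = 11.
Recombination frequency = 11/200 = 0.0550 ≈ 5.5%, i.e. 5.5 m.u.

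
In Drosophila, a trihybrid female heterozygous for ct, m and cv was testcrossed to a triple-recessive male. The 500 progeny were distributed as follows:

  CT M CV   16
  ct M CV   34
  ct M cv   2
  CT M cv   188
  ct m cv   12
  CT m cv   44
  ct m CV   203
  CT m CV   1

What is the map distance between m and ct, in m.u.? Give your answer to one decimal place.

16.2 m.u.

The two most frequent reciprocal classes, ct m CV and CT M cv, are the parental types, so the F1 was ct m CV / CT M cv.
The two rarest classes, CT m CV and ct M cv, are the double crossovers. Comparing them with the parentals, only the ct allele has switched, so ct is the middle locus and the order is cv – ct – m.
Crossovers in the ct–m interval produce the single-crossover classes ct M CV and CT m cv (34 + 44 = 78) plus the double crossovers (3).
RF(ct–m) = (78 + 3) / 500 = 81/500 = 0.1620 → 16.2 m.u.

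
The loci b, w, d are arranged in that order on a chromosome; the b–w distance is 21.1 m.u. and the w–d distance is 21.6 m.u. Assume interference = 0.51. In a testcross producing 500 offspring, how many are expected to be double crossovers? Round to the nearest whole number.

Map distances give recombination frequencies of 0.211 and 0.216 for the two intervals.
With interference 0.51 (so coincidence = 0.49), expected double-crossover frequency = 0.211 × 0.216 × 0.49 = 0.02233.
Expected number = 0.02233 × 500 = 11.17 ≈ 11.

11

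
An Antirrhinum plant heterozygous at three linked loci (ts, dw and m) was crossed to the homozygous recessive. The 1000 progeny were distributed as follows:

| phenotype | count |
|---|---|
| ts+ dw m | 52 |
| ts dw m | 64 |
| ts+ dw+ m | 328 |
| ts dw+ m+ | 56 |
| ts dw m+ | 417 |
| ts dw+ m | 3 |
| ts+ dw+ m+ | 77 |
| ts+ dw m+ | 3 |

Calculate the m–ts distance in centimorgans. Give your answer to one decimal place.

The two most frequent reciprocal classes, ts dw m+ and ts+ dw+ m, are the parental types, so the F1 was ts dw m+ / ts+ dw+ m.
The two rarest classes, ts+ dw m+ and ts dw+ m, are the double crossovers. Comparing them with the parentals, only the ts allele has switched, so ts is the middle locus and the order is m – ts – dw.
Crossovers in the m–ts interval produce the single-crossover classes ts dw m and ts+ dw+ m+ (64 + 77 = 141) plus the double crossovers (6).
RF(m–ts) = (141 + 6) / 1000 = 147/1000 = 0.1470 → 14.7 centimorgans.

14.7 centimorgans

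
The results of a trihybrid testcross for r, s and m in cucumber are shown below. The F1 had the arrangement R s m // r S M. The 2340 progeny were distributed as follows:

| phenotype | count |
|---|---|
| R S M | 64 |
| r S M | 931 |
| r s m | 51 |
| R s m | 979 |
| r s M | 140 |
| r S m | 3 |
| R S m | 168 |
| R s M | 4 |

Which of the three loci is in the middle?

m

The two rarest classes, R s M and r S m, are the double crossovers. Comparing them with the parentals, only the m allele has switched, so m is the middle locus and the order is r – m – s.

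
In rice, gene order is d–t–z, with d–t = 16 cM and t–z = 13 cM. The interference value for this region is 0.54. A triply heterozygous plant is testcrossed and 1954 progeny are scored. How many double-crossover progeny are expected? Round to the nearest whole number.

Map distances give recombination frequencies of 0.160 and 0.130 for the two intervals.
With interference 0.54 (so coincidence = 0.46), expected double-crossover frequency = 0.160 × 0.130 × 0.46 = 0.00957.
Expected number = 0.00957 × 1954 = 18.70 ≈ 19.

19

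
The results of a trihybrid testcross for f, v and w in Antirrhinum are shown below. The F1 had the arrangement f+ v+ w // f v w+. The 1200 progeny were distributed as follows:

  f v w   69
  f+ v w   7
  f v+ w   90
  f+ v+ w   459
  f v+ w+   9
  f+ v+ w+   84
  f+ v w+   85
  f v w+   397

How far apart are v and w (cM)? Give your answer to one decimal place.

14.1 cM

The two rarest classes, f+ v w and f v+ w+, are the double crossovers. Comparing them with the parentals, only the v allele has switched, so v is the middle locus and the order is w – v – f.
Crossovers in the w–v interval produce the single-crossover classes f+ v+ w+ and f v w (84 + 69 = 153) plus the double crossovers (16).
RF(w–v) = (153 + 16) / 1200 = 169/1200 = 0.1408 → 14.1 cM.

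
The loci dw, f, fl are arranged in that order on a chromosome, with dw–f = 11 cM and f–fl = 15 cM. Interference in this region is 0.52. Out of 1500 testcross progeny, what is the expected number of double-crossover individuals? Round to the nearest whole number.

Map distances give recombination frequencies of 0.110 and 0.150 for the two intervals.
With interference 0.52 (so coincidence = 0.48), expected double-crossover frequency = 0.110 × 0.150 × 0.48 = 0.00792.
Expected number = 0.00792 × 1500 = 11.88 ≈ 12.

12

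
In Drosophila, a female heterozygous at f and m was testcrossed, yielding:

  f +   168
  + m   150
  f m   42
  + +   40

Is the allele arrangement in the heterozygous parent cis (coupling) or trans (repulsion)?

trans

The two most frequent classes are + m (150) and f + (168); these are the parental (non-recombinant) types.
So the F1 carried + m on one chromosome and f + on the other — the recessive alleles are on opposite chromosomes (trans / repulsion).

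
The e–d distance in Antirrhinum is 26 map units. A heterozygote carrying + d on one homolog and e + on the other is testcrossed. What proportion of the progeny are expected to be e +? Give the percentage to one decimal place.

A map distance of 26 map units corresponds to a recombination frequency of 0.260.
The F1 is + d / e +, so e + is a parental gamete class with expected frequency (1 − r)/2 = 0.740/2 = 0.3700.
That is 0.3700 = 37.0% of the progeny.

37.0%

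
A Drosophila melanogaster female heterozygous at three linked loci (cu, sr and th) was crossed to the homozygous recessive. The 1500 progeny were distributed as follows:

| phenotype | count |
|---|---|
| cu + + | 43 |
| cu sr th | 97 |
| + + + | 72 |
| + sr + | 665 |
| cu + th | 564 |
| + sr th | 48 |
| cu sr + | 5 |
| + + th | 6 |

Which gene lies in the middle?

The two most frequent reciprocal classes, + sr + and cu + th, are the parental types, so the F1 was + sr + / cu + th.
The two rarest classes, cu sr + and + + th, are the double crossovers. Comparing them with the parentals, only the cu allele has switched, so cu is the middle locus and the order is th – cu – sr.

cu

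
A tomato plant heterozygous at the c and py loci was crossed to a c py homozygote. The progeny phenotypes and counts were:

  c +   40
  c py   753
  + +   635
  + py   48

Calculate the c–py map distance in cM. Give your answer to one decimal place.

The two most frequent classes, + + (635) and c py (753), are the parental types, so the F1 was + + / c py.
The recombinant classes are + py and c +: 48 + 40 = 88.
Recombination frequency = 88/1476 = 0.0596 ≈ 6.0%, i.e. 6.0 cM.

6.0 cM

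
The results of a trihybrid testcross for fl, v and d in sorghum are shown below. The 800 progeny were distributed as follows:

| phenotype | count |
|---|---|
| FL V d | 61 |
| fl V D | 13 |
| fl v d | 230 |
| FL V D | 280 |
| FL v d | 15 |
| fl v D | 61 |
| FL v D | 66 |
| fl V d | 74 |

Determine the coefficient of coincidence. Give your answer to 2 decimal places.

0.89

The two most frequent reciprocal classes, fl v d and FL V D, are the parental types, so the F1 was fl v d / FL V D.
The two rarest classes, FL v d and fl V D, are the double crossovers. Comparing them with the parentals, only the fl allele has switched, so fl is the middle locus and the order is v – fl – d.
v–fl: (140 + 28)/800 = 0.2100; fl–d: (122 + 28)/800 = 0.1875.
Expected DCO frequency = 0.2100 × 0.1875 ≈ 0.03938; observed = 28/800 ≈ 0.03500.
Coefficient of coincidence = 0.03500/0.03938 ≈ 0.89.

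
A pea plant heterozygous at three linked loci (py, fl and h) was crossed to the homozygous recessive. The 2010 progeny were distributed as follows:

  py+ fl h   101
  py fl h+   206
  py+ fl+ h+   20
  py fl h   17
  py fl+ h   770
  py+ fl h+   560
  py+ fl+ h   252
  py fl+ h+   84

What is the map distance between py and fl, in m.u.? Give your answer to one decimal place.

24.6 m.u.

The two most frequent reciprocal classes, py+ fl h+ and py fl+ h, are the parental types, so the F1 was py+ fl h+ / py fl+ h.
The two rarest classes, py+ fl+ h+ and py fl h, are the double crossovers. Comparing them with the parentals, only the fl allele has switched, so fl is the middle locus and the order is py – fl – h.
Crossovers in the py–fl interval produce the single-crossover classes py fl h+ and py+ fl+ h (206 + 252 = 458) plus the double crossovers (37).
RF(py–fl) = (458 + 37) / 2010 = 495/2010 = 0.2463 → 24.6 m.u.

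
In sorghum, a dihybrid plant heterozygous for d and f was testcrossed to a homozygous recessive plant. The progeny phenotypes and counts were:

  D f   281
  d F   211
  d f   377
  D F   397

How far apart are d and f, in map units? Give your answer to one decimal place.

38.9 map units

The two most frequent classes, D F (397) and d f (377), are the parental types, so the F1 was D F / d f.
The recombinant classes are D f and d F: 281 + 211 = 492.
Recombination frequency = 492/1266 = 0.3886 ≈ 38.9%, i.e. 38.9 map units.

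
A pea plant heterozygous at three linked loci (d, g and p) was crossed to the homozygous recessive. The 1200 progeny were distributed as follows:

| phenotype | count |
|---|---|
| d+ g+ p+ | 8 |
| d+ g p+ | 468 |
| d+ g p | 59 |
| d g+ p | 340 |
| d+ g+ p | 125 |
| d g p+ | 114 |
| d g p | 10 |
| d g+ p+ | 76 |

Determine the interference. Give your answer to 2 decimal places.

0.45

The two most frequent reciprocal classes, d+ g p+ and d g+ p, are the parental types, so the F1 was d+ g p+ / d g+ p.
The two rarest classes, d+ g+ p+ and d g p, are the double crossovers. Comparing them with the parentals, only the g allele has switched, so g is the middle locus and the order is d – g – p.
d–g: (239 + 18)/1200 = 0.2142; g–p: (135 + 18)/1200 = 0.1275.
Expected DCO frequency = 0.2142 × 0.1275 ≈ 0.02731; observed = 18/1200 ≈ 0.01500.
Coefficient of coincidence = 0.01500/0.02731 ≈ 0.55; interference = 1 − 0.55 = 0.45.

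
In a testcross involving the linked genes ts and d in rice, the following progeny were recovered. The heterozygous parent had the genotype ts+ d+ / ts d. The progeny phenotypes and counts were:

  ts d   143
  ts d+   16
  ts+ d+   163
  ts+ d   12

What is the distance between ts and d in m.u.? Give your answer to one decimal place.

The recombinant classes are ts+ d and ts d+: 12 + 16 = 28.
Recombination frequency = 28/334 = 0.0838 ≈ 8.4%, i.e. 8.4 m.u.

8.4 m.u.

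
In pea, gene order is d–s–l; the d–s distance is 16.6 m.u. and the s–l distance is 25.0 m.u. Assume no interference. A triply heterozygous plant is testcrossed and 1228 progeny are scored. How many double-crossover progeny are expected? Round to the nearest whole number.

Map distances give recombination frequencies of 0.166 and 0.250 for the two intervals.
With no interference, expected double-crossover frequency = 0.166 × 0.250 = 0.04150.
Expected number = 0.04150 × 1228 = 50.96 ≈ 51.

51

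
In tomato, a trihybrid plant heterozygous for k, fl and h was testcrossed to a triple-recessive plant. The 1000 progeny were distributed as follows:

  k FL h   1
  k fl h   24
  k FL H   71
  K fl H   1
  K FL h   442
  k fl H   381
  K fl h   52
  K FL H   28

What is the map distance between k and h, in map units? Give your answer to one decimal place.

The two most frequent reciprocal classes, K FL h and k fl H, are the parental types, so the F1 was K FL h / k fl H.
The two rarest classes, k FL h and K fl H, are the double crossovers. Comparing them with the parentals, only the k allele has switched, so k is the middle locus and the order is h – k – fl.
Crossovers in the h–k interval produce the single-crossover classes K FL H and k fl h (28 + 24 = 52) plus the double crossovers (2).
RF(h–k) = (52 + 2) / 1000 = 54/1000 = 0.0540 → 5.4 map units.

5.4 map units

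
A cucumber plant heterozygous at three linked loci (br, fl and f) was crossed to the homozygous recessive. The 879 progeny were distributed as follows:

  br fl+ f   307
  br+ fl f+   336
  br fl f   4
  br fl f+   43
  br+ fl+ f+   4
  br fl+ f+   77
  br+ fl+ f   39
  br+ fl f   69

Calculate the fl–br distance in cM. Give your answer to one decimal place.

The two most frequent reciprocal classes, br fl+ f and br+ fl f+, are the parental types, so the F1 was br fl+ f / br+ fl f+.
The two rarest classes, br fl f and br+ fl+ f+, are the double crossovers. Comparing them with the parentals, only the fl allele has switched, so fl is the middle locus and the order is f – fl – br.
Crossovers in the fl–br interval produce the single-crossover classes br+ fl+ f and br fl f+ (39 + 43 = 82) plus the double crossovers (8).
RF(fl–br) = (82 + 8) / 879 = 90/879 = 0.1024 → 10.2 cM.

10.2 cM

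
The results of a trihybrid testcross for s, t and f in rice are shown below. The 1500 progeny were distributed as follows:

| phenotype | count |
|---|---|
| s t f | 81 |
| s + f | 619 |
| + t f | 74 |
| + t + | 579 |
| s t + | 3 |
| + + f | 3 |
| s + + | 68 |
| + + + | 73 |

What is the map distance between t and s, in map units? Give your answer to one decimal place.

The two most frequent reciprocal classes, + t + and s + f, are the parental types, so the F1 was + t + / s + f.
The two rarest classes, s t + and + + f, are the double crossovers. Comparing them with the parentals, only the s allele has switched, so s is the middle locus and the order is t – s – f.
Crossovers in the t–s interval produce the single-crossover classes + + + and s t f (73 + 81 = 154) plus the double crossovers (6).
RF(t–s) = (154 + 6) / 1500 = 160/1500 = 0.1067 → 10.7 map units.

10.7 map units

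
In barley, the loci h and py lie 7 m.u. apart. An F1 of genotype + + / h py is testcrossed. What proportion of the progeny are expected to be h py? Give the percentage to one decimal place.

A map distance of 7 m.u. corresponds to a recombination frequency of 0.070.
The F1 is + + / h py, so h py is a parental gamete class with expected frequency (1 − r)/2 = 0.930/2 = 0.4650.
That is 0.4650 = 46.5% of the progeny.

46.5%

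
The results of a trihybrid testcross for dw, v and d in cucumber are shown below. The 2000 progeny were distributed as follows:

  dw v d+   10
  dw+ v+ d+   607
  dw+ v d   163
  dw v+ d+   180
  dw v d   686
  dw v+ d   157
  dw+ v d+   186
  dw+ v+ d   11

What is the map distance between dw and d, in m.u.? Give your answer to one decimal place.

The two most frequent reciprocal classes, dw v d and dw+ v+ d+, are the parental types, so the F1 was dw v d / dw+ v+ d+.
The two rarest classes, dw v d+ and dw+ v+ d, are the double crossovers. Comparing them with the parentals, only the d allele has switched, so d is the middle locus and the order is v – d – dw.
Crossovers in the d–dw interval produce the single-crossover classes dw+ v d and dw v+ d+ (163 + 180 = 343) plus the double crossovers (21).
RF(d–dw) = (343 + 21) / 2000 = 364/2000 = 0.1820 → 18.2 m.u.

18.2 m.u.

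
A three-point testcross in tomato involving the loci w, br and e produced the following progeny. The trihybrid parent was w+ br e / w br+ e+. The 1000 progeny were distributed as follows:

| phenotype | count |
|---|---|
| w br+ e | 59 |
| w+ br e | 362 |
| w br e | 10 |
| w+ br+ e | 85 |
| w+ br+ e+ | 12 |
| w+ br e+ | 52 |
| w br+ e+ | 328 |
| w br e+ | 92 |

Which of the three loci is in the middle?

w

The two rarest classes, w br e and w+ br+ e+, are the double crossovers. Comparing them with the parentals, only the w allele has switched, so w is the middle locus and the order is br – w – e.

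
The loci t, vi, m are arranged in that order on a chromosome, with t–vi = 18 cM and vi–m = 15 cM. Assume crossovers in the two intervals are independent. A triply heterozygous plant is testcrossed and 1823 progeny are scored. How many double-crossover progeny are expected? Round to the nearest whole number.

Map distances give recombination frequencies of 0.180 and 0.150 for the two intervals.
With no interference, expected double-crossover frequency = 0.180 × 0.150 = 0.02700.
Expected number = 0.02700 × 1823 = 49.22 ≈ 49.

49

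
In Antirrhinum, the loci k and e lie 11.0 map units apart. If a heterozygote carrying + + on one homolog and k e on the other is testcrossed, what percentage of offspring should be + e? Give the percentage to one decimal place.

A map distance of 11.0 map units corresponds to a recombination frequency of 0.110.
The F1 is + + / k e, so + e is a recombinant gamete class with expected frequency r/2 = 0.110/2 = 0.0550.
That is 0.0550 = 5.5% of the progeny.

5.5%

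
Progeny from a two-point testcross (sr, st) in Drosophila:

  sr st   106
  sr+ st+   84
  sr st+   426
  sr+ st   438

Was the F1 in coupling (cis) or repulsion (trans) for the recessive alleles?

trans

The two most frequent classes are sr+ st (438) and sr st+ (426); these are the parental (non-recombinant) types.
So the F1 carried sr+ st on one chromosome and sr st+ on the other — the recessive alleles are on opposite chromosomes (trans / repulsion).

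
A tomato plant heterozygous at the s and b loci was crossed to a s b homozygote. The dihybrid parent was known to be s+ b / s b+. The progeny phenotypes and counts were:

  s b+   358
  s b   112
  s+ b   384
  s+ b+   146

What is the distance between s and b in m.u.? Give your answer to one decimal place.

25.8 m.u.

The recombinant classes are s+ b+ and s b: 146 + 112 = 258.
Recombination frequency = 258/1000 = 0.2580 ≈ 25.8%, i.e. 25.8 m.u.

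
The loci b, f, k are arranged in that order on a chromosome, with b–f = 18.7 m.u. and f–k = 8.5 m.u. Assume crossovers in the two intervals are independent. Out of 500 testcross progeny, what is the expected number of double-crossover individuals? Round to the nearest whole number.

8

Map distances give recombination frequencies of 0.187 and 0.085 for the two intervals.
With no interference, expected double-crossover frequency = 0.187 × 0.085 = 0.01589.
Expected number = 0.01589 × 500 = 7.95 ≈ 8.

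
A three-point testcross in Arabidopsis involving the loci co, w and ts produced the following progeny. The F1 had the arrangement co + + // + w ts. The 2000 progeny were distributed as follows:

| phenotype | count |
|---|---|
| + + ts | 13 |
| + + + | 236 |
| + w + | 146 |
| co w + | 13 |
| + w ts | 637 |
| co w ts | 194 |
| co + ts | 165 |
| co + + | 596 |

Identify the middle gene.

w

The two rarest classes, co w + and + + ts, are the double crossovers. Comparing them with the parentals, only the w allele has switched, so w is the middle locus and the order is ts – w – co.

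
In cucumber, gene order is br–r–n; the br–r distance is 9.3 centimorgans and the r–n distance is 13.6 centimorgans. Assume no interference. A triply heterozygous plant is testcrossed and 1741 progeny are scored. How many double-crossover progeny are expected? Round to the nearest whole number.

Map distances give recombination frequencies of 0.093 and 0.136 for the two intervals.
With no interference, expected double-crossover frequency = 0.093 × 0.136 = 0.01265.
Expected number = 0.01265 × 1741 = 22.02 ≈ 22.

22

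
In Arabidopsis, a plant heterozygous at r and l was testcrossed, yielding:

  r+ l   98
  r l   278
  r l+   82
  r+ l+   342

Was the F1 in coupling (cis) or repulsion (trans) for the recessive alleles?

cis

The two most frequent classes are r+ l+ (342) and r l (278); these are the parental (non-recombinant) types.
So the F1 carried r+ l+ on one chromosome and r l on the other — the recessive alleles are on the same chromosome (cis / coupling).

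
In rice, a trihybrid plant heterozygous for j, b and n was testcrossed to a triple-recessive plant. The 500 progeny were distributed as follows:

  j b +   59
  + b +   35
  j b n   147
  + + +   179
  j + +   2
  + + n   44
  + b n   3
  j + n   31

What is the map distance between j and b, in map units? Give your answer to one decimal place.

14.2 map units

The two most frequent reciprocal classes, + + + and j b n, are the parental types, so the F1 was + + + / j b n.
The two rarest classes, j + + and + b n, are the double crossovers. Comparing them with the parentals, only the j allele has switched, so j is the middle locus and the order is n – j – b.
Crossovers in the j–b interval produce the single-crossover classes + b + and j + n (35 + 31 = 66) plus the double crossovers (5).
RF(j–b) = (66 + 5) / 500 = 71/500 = 0.1420 → 14.2 map units.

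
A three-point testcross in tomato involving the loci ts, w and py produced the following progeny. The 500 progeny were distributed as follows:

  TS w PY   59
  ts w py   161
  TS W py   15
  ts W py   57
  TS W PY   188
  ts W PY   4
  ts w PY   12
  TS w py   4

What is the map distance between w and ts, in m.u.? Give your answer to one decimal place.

The two most frequent reciprocal classes, ts w py and TS W PY, are the parental types, so the F1 was ts w py / TS W PY.
The two rarest classes, TS w py and ts W PY, are the double crossovers. Comparing them with the parentals, only the ts allele has switched, so ts is the middle locus and the order is py – ts – w.
Crossovers in the ts–w interval produce the single-crossover classes ts W py and TS w PY (57 + 59 = 116) plus the double crossovers (8).
RF(ts–w) = (116 + 8) / 500 = 124/500 = 0.2480 → 24.8 m.u.

24.8 m.u.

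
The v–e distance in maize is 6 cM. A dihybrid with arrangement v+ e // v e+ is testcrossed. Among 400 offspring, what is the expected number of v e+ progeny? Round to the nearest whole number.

188

A map distance of 6 cM corresponds to a recombination frequency of 0.060.
The F1 is v+ e / v e+, so v e+ is a parental gamete class with expected frequency (1 − r)/2 = 0.940/2 = 0.4700.
Expected number = 0.4700 × 400 = 188.00 ≈ 188.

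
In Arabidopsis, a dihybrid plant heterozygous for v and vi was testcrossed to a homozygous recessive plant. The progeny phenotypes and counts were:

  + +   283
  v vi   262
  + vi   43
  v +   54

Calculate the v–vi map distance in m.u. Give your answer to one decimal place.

15.1 m.u.

The two most frequent classes, + + (283) and v vi (262), are the parental types, so the F1 was + + / v vi.
The recombinant classes are + vi and v +: 43 + 54 = 97.
Recombination frequency = 97/642 = 0.1511 ≈ 15.1%, i.e. 15.1 m.u.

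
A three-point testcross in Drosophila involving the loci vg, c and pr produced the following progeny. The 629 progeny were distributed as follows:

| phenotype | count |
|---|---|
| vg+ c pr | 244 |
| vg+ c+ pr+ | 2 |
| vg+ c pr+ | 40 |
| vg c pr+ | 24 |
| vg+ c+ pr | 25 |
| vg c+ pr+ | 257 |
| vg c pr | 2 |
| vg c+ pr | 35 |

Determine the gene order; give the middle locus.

The two most frequent reciprocal classes, vg+ c pr and vg c+ pr+, are the parental types, so the F1 was vg+ c pr / vg c+ pr+.
The two rarest classes, vg c pr and vg+ c+ pr+, are the double crossovers. Comparing them with the parentals, only the vg allele has switched, so vg is the middle locus and the order is pr – vg – c.

vg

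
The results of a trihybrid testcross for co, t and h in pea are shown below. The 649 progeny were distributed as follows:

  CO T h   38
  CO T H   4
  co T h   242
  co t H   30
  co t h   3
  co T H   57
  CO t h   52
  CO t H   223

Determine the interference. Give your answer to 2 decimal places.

The two most frequent reciprocal classes, co T h and CO t H, are the parental types, so the F1 was co T h / CO t H.
The two rarest classes, co t h and CO T H, are the double crossovers. Comparing them with the parentals, only the t allele has switched, so t is the middle locus and the order is h – t – co.
h–t: (109 + 7)/649 = 0.1787; t–co: (68 + 7)/649 = 0.1156.
Expected DCO frequency = 0.1787 × 0.1156 ≈ 0.02066; observed = 7/649 ≈ 0.01079.
Coefficient of coincidence = 0.01079/0.02066 ≈ 0.52; interference = 1 − 0.52 = 0.48.

0.48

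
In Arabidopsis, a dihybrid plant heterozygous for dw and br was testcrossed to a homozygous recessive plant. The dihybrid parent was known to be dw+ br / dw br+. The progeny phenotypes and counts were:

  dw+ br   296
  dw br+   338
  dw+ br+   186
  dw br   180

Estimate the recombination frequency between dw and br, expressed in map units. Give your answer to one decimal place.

36.6 map units

The recombinant classes are dw+ br+ and dw br: 186 + 180 = 366.
Recombination frequency = 366/1000 = 0.3660 ≈ 36.6%, i.e. 36.6 map units.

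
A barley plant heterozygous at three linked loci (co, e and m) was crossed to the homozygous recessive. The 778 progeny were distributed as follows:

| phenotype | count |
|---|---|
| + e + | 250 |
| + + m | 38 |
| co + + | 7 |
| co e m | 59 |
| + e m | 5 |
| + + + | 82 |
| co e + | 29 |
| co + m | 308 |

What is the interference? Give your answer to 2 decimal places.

0.23

The two most frequent reciprocal classes, co + m and + e +, are the parental types, so the F1 was co + m / + e +.
The two rarest classes, co + + and + e m, are the double crossovers. Comparing them with the parentals, only the m allele has switched, so m is the middle locus and the order is co – m – e.
co–m: (67 + 12)/778 = 0.1015; m–e: (141 + 12)/778 = 0.1967.
Expected DCO frequency = 0.1015 × 0.1967 ≈ 0.01997; observed = 12/778 ≈ 0.01542.
Coefficient of coincidence = 0.01542/0.01997 ≈ 0.77; interference = 1 − 0.77 = 0.23.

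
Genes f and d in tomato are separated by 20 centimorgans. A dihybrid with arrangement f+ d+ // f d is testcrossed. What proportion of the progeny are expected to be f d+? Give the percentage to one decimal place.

10.0%

A map distance of 20 centimorgans corresponds to a recombination frequency of 0.200.
The F1 is f+ d+ / f d, so f d+ is a recombinant gamete class with expected frequency r/2 = 0.200/2 = 0.1000.
That is 0.1000 = 10.0% of the progeny.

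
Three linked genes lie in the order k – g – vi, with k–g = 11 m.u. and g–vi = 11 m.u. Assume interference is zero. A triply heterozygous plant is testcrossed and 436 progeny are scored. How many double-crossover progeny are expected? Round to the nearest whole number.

Map distances give recombination frequencies of 0.110 and 0.110 for the two intervals.
With no interference, expected double-crossover frequency = 0.110 × 0.110 = 0.01210.
Expected number = 0.01210 × 436 = 5.28 ≈ 5.

5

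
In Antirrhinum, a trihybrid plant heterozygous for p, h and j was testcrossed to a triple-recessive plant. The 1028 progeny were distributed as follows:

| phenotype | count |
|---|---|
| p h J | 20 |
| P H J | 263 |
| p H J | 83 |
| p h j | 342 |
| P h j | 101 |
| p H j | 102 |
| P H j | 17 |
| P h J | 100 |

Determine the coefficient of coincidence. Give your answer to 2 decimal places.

0.72

The two most frequent reciprocal classes, P H J and p h j, are the parental types, so the F1 was P H J / p h j.
The two rarest classes, P H j and p h J, are the double crossovers. Comparing them with the parentals, only the j allele has switched, so j is the middle locus and the order is p – j – h.
p–j: (184 + 37)/1028 = 0.2150; j–h: (202 + 37)/1028 = 0.2325.
Expected DCO frequency = 0.2150 × 0.2325 ≈ 0.04999; observed = 37/1028 ≈ 0.03599.
Coefficient of coincidence = 0.03599/0.04999 ≈ 0.72.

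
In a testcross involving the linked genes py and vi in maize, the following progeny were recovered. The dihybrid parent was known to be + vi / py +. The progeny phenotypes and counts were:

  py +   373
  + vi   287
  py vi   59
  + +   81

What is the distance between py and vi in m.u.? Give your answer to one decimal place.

17.5 m.u.

The recombinant classes are + + and py vi: 81 + 59 = 140.
Recombination frequency = 140/800 = 0.1750 ≈ 17.5%, i.e. 17.5 m.u.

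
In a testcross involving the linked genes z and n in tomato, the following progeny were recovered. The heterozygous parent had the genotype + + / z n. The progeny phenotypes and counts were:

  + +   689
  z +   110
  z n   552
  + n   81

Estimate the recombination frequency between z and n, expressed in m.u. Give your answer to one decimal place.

13.3 m.u.

The recombinant classes are + n and z +: 81 + 110 = 191.
Recombination frequency = 191/1432 = 0.1334 ≈ 13.3%, i.e. 13.3 m.u.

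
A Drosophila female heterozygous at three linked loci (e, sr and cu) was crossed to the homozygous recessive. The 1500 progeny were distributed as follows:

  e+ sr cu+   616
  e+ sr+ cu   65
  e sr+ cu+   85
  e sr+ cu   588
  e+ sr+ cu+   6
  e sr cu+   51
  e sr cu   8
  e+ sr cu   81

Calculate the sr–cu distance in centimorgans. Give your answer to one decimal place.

The two most frequent reciprocal classes, e sr+ cu and e+ sr cu+, are the parental types, so the F1 was e sr+ cu / e+ sr cu+.
The two rarest classes, e sr cu and e+ sr+ cu+, are the double crossovers. Comparing them with the parentals, only the sr allele has switched, so sr is the middle locus and the order is cu – sr – e.
Crossovers in the cu–sr interval produce the single-crossover classes e sr+ cu+ and e+ sr cu (85 + 81 = 166) plus the double crossovers (14).
RF(cu–sr) = (166 + 14) / 1500 = 180/1500 = 0.1200 → 12.0 centimorgans.

12.0 centimorgans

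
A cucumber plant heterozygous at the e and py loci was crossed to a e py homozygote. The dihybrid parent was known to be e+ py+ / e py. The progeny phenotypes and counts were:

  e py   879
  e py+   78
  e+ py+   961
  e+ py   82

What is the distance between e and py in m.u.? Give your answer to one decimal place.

The recombinant classes are e+ py and e py+: 82 + 78 = 160.
Recombination frequency = 160/2000 = 0.0800 ≈ 8.0%, i.e. 8.0 m.u.

8.0 m.u.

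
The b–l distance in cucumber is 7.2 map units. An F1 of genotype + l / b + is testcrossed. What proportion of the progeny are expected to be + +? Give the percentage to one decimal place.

A map distance of 7.2 map units corresponds to a recombination frequency of 0.072.
The F1 is + l / b +, so + + is a recombinant gamete class with expected frequency r/2 = 0.072/2 = 0.0360.
That is 0.0360 = 3.6% of the progeny.

3.6%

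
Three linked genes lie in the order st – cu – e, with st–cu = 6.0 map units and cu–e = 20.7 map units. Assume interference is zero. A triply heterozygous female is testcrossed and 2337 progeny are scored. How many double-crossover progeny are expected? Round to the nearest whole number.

Map distances give recombination frequencies of 0.060 and 0.207 for the two intervals.
With no interference, expected double-crossover frequency = 0.060 × 0.207 = 0.01242.
Expected number = 0.01242 × 2337 = 29.03 ≈ 29.

29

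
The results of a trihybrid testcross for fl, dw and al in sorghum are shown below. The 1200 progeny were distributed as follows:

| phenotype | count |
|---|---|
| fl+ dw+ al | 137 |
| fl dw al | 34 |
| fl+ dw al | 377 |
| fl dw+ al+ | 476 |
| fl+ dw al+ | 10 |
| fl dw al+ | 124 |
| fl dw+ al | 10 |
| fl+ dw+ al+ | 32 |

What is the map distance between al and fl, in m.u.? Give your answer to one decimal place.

The two most frequent reciprocal classes, fl+ dw al and fl dw+ al+, are the parental types, so the F1 was fl+ dw al / fl dw+ al+.
The two rarest classes, fl+ dw al+ and fl dw+ al, are the double crossovers. Comparing them with the parentals, only the al allele has switched, so al is the middle locus and the order is dw – al – fl.
Crossovers in the al–fl interval produce the single-crossover classes fl dw al and fl+ dw+ al+ (34 + 32 = 66) plus the double crossovers (20).
RF(al–fl) = (66 + 20) / 1200 = 86/1200 = 0.0717 → 7.2 m.u.

7.2 m.u.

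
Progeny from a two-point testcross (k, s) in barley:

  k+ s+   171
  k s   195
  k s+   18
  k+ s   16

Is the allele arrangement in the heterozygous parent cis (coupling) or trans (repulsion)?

The two most frequent classes are k+ s+ (171) and k s (195); these are the parental (non-recombinant) types.
So the F1 carried k+ s+ on one chromosome and k s on the other — the recessive alleles are on the same chromosome (cis / coupling).

cis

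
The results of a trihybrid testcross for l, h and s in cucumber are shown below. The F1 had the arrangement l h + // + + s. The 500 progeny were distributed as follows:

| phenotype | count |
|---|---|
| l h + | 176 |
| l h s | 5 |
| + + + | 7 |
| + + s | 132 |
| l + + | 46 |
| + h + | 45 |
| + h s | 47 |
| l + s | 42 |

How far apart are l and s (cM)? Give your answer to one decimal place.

19.8 cM

The two rarest classes, l h s and + + +, are the double crossovers. Comparing them with the parentals, only the s allele has switched, so s is the middle locus and the order is l – s – h.
Crossovers in the l–s interval produce the single-crossover classes + h + and l + s (45 + 42 = 87) plus the double crossovers (12).
RF(l–s) = (87 + 12) / 500 = 99/500 = 0.1980 → 19.8 cM.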